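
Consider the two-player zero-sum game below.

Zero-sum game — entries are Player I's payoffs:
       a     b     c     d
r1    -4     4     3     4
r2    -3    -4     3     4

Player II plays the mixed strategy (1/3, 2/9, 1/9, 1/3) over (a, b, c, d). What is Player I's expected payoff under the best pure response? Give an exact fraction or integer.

r1: (-4)·(1/3) + (4)·(2/9) + (3)·(1/9) + (4)·(1/3) = 11/9.
r2: (-3)·(1/3) + (-4)·(2/9) + (3)·(1/9) + (4)·(1/3) = -2/9.
The best pure response is r1 with expected payoff 11/9.

11/9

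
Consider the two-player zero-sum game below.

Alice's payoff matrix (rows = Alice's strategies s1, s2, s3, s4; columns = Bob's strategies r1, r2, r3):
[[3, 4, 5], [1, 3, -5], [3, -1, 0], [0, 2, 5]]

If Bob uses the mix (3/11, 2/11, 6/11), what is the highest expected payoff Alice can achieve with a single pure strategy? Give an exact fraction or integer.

47/11

s1: (3)·(3/11) + (4)·(2/11) + (5)·(6/11) = 47/11.
s2: (1)·(3/11) + (3)·(2/11) + (-5)·(6/11) = -21/11.
s3: (3)·(3/11) + (-1)·(2/11) + (0)·(6/11) = 7/11.
s4: (0)·(3/11) + (2)·(2/11) + (5)·(6/11) = 34/11.
The best pure response is s1 with expected payoff 47/11.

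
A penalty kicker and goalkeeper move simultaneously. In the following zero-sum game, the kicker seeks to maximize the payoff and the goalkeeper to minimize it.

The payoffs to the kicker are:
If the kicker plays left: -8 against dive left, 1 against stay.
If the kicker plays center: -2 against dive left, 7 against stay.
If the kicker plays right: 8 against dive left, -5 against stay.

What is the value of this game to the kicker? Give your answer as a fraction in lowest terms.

Row left is strictly dominated by row center, so the kicker never plays it.
The remaining 2×2 game on (center, right) × (dive left, stay) has no saddle point. Let the kicker play center with probability p; indifference gives −2p + 8(1−p) = 7p − 5(1−p), so p = 13/22.
Similarly the goalkeeper's optimal q on dive left is 6/11, and the value is -2·(6/11) + (7)·(5/11) = 23/11.

23/11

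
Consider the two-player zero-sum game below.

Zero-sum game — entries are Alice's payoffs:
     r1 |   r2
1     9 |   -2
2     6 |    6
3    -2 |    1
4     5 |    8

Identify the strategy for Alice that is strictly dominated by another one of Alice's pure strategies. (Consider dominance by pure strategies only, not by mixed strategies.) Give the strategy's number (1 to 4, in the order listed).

Compare 3 with 2: 6 > -2, 6 > 1.
So 2 strictly dominates 3 for Alice; 3 is strictly dominated.

3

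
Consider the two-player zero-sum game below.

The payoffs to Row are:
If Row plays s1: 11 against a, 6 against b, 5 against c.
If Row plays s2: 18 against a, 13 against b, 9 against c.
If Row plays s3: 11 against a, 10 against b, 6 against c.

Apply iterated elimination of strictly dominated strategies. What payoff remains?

9

Row s1 is strictly dominated by row s2 (18>11, 13>6, 9>5); eliminate s1.
Row s3 is strictly dominated by row s2 (18>11, 13>10, 9>6); eliminate s3.
Column a is strictly dominated by b for Column (13<18); eliminate a.
Column b is strictly dominated by c for Column (9<13); eliminate b.
Only (s2, c) remains, with payoff 9.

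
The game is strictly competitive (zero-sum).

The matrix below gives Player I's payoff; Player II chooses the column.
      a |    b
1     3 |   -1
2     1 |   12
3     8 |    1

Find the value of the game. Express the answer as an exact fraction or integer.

95/18

Row 1 is strictly dominated by row 3, so Player I never plays it.
The remaining 2×2 game on (2, 3) × (a, b) has no saddle point. Let Player I play 2 with probability p; indifference gives p + 8(1−p) = 12p + (1−p), so p = 7/18.
Similarly Player II's optimal q on a is 11/18, and the value is 1·(11/18) + (12)·(7/18) = 95/18.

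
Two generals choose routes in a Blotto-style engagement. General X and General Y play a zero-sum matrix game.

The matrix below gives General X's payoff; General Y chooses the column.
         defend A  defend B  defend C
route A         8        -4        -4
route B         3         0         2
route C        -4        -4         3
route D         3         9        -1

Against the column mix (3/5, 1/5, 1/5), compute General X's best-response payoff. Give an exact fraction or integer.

route A: (8)·(3/5) + (-4)·(1/5) + (-4)·(1/5) = 16/5.
route B: (3)·(3/5) + (0)·(1/5) + (2)·(1/5) = 11/5.
route C: (-4)·(3/5) + (-4)·(1/5) + (3)·(1/5) = -13/5.
route D: (3)·(3/5) + (9)·(1/5) + (-1)·(1/5) = 17/5.
The best pure response is route D with expected payoff 17/5.

17/5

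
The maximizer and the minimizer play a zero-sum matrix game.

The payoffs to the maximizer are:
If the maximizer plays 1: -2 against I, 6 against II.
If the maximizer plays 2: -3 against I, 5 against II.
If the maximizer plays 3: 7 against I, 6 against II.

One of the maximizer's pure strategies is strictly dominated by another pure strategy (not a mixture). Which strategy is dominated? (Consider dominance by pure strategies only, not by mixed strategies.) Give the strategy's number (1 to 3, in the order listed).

2

Compare 2 with 1: -2 > -3, 6 > 5.
So 1 strictly dominates 2 for the maximizer; 2 is strictly dominated.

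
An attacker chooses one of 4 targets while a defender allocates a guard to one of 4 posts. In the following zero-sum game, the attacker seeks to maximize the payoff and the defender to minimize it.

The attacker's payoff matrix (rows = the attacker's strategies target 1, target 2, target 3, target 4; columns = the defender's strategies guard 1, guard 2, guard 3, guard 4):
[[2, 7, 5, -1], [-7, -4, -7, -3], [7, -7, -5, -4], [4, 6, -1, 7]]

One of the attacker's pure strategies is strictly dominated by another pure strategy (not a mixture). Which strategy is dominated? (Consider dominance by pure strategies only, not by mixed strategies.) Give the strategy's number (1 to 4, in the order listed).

Compare target 2 with target 1: 2 > -7, 7 > -4, 5 > -7, -1 > -3.
So target 1 strictly dominates target 2 for the attacker; target 2 is strictly dominated.

2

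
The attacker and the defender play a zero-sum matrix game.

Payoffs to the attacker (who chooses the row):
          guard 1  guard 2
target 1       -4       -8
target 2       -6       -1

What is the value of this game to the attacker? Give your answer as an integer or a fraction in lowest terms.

-44/9

Row minima are -8 and -6, so the attacker's maximin is -6; column maxima are -4 and -1, so the defender's minimax is -4. These differ, so the equilibrium is in mixed strategies.
Let the attacker play target 1 with probability p. The defender is indifferent when −4p − 6(1−p) = −8p − (1−p), giving p = 5/9.
Let the defender play guard 1 with probability q. The attacker is indifferent when −4q − 8(1−q) = −6q − (1−q), giving q = 7/9.
The value is -4·(7/9) + (-8)·(2/9) = -44/9.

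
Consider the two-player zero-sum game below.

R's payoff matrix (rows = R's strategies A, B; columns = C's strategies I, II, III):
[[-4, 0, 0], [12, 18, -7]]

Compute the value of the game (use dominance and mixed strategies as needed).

Column II is strictly dominated by I for C (it gives R more in every row).
The remaining 2×2 game on (A, B) × (I, III) has no saddle point. Let R play A with probability p; indifference gives −4p + 12(1−p) = −7(1−p), so p = 19/23.
Similarly C's optimal q on I is 7/23, and the value is -4·(7/23) + (0)·(16/23) = -28/23.

-28/23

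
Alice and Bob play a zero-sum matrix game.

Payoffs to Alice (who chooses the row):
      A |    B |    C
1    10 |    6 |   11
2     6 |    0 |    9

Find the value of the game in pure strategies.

Row minima: 6, 0 → Alice's maximin is 6.
Column maxima: 10, 6, 11 → Bob's minimax is 6.
They coincide at (1, B), so the value is 6.

6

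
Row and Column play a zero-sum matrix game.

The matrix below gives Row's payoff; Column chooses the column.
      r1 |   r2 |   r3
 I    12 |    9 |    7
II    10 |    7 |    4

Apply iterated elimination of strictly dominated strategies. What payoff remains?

7

Row II is strictly dominated by row I (12>10, 9>7, 7>4); eliminate II.
Column r1 is strictly dominated by r2 for Column (9<12); eliminate r1.
Column r2 is strictly dominated by r3 for Column (7<9); eliminate r2.
Only (I, r3) remains, with payoff 7.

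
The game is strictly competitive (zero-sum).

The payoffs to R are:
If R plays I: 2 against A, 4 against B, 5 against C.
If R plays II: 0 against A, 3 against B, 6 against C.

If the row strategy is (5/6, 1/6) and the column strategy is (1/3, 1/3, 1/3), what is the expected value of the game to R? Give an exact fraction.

32/9

Against (1/3, 1/3, 1/3), each row's expected payoff is I: 11/3; II: 3.
Taking the (5/6, 1/6)-weighted average: (5/6)·(11/3) + (1/6)·(3) = 32/9.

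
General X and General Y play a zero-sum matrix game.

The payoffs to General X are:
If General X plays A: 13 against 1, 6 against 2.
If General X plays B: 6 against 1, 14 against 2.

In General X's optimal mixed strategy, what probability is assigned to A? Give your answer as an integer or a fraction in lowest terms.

Row minima are 6 and 6, so General X's maximin is 6; column maxima are 13 and 14, so General Y's minimax is 13. These differ, so the equilibrium is in mixed strategies.
Let General X play A with probability p. General Y is indifferent when 13p + 6(1−p) = 6p + 14(1−p), giving p = 8/15.

8/15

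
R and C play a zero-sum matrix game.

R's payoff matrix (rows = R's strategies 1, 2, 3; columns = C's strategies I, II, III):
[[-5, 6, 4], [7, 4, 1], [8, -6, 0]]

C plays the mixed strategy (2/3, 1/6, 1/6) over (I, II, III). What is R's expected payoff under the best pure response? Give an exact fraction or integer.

1: (-5)·(2/3) + (6)·(1/6) + (4)·(1/6) = -5/3.
2: (7)·(2/3) + (4)·(1/6) + (1)·(1/6) = 11/2.
3: (8)·(2/3) + (-6)·(1/6) + (0)·(1/6) = 13/3.
The best pure response is 2 with expected payoff 11/2.

11/2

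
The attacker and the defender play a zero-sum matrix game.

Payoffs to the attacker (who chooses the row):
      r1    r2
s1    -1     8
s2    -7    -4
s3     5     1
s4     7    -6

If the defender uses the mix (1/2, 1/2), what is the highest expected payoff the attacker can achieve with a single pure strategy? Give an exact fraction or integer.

7/2

s1: (-1)·(1/2) + (8)·(1/2) = 7/2.
s2: (-7)·(1/2) + (-4)·(1/2) = -11/2.
s3: (5)·(1/2) + (1)·(1/2) = 3.
s4: (7)·(1/2) + (-6)·(1/2) = 1/2.
The best pure response is s1 with expected payoff 7/2.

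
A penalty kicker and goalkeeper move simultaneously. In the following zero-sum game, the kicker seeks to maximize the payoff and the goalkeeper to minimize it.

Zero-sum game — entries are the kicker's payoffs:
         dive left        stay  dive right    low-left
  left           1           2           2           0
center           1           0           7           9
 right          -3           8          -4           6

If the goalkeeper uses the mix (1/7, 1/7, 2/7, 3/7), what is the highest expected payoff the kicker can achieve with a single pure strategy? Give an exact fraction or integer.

left: (1)·(1/7) + (2)·(1/7) + (2)·(2/7) + (0)·(3/7) = 1.
center: (1)·(1/7) + (0)·(1/7) + (7)·(2/7) + (9)·(3/7) = 6.
right: (-3)·(1/7) + (8)·(1/7) + (-4)·(2/7) + (6)·(3/7) = 15/7.
The best pure response is center with expected payoff 6.

6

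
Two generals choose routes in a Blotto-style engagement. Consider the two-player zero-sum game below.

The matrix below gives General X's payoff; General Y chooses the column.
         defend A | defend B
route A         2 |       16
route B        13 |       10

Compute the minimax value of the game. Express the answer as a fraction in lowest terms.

Row minima are 2 and 10, so General X's maximin is 10; column maxima are 13 and 16, so General Y's minimax is 13. These differ, so the equilibrium is in mixed strategies.
Let General X play route A with probability p. General Y is indifferent when 2p + 13(1−p) = 16p + 10(1−p), giving p = 3/17.
Let General Y play defend A with probability q. General X is indifferent when 2q + 16(1−q) = 13q + 10(1−q), giving q = 6/17.
The value is 2·(6/17) + (16)·(11/17) = 188/17.

188/17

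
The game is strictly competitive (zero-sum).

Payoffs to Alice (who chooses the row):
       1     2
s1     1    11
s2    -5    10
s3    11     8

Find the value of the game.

Row s2 is strictly dominated by row s1, so Alice never plays it.
The remaining 2×2 game on (s1, s3) × (1, 2) has no saddle point. Let Alice play s1 with probability p; indifference gives p + 11(1−p) = 11p + 8(1−p), so p = 3/13.
Similarly Bob's optimal q on 1 is 3/13, and the value is 1·(3/13) + (11)·(10/13) = 113/13.

113/13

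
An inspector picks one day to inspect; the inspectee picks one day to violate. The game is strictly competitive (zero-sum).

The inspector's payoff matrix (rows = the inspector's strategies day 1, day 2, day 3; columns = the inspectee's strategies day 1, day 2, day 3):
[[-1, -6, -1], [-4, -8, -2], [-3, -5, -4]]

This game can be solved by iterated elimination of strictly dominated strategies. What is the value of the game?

Column day 1 is strictly dominated by day 2 for the inspectee (-6<-1, -8<-4, -5<-3); eliminate day 1.
Row day 2 is strictly dominated by row day 1 (-6>-8, -1>-2); eliminate day 2.
Column day 3 is strictly dominated by day 2 for the inspectee (-6<-1, -5<-4); eliminate day 3.
Row day 1 is strictly dominated by row day 3 (-5>-6); eliminate day 1.
Only (day 3, day 2) remains, with payoff -5.

-5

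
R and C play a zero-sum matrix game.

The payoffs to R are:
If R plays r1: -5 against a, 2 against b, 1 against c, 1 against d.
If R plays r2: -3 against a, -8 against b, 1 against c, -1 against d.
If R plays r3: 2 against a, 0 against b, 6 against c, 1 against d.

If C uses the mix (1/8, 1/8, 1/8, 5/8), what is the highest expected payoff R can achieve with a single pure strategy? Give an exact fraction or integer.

13/8

r1: (-5)·(1/8) + (2)·(1/8) + (1)·(1/8) + (1)·(5/8) = 3/8.
r2: (-3)·(1/8) + (-8)·(1/8) + (1)·(1/8) + (-1)·(5/8) = -15/8.
r3: (2)·(1/8) + (0)·(1/8) + (6)·(1/8) + (1)·(5/8) = 13/8.
The best pure response is r3 with expected payoff 13/8.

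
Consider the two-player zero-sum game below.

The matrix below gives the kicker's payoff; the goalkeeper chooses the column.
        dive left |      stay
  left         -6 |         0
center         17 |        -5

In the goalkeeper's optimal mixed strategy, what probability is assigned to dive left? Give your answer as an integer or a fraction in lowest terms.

5/28

Row minima are -6 and -5, so the kicker's maximin is -5; column maxima are 17 and 0, so the goalkeeper's minimax is 0. These differ, so the equilibrium is in mixed strategies.
Let the goalkeeper play dive left with probability q. The kicker is indifferent when −6q = 17q − 5(1−q), giving q = 5/28.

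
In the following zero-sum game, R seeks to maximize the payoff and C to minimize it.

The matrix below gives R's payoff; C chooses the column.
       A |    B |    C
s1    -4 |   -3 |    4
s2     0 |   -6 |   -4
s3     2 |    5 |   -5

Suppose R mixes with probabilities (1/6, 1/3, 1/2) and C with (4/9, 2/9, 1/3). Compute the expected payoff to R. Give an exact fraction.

-49/54

Against (4/9, 2/9, 1/3), each row's expected payoff is s1: -10/9; s2: -8/3; s3: 1/3.
Taking the (1/6, 1/3, 1/2)-weighted average: (1/6)·(-10/9) + (1/3)·(-8/3) + (1/2)·(1/3) = -49/54.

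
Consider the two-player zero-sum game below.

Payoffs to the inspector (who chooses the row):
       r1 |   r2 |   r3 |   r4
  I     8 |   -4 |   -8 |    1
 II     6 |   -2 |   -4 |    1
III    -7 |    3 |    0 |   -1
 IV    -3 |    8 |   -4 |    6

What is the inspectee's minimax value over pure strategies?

0

The worst case (largest entry) in each column is r1: 8, r2: 8, r3: 0, r4: 6.
The best (smallest) of these is 0.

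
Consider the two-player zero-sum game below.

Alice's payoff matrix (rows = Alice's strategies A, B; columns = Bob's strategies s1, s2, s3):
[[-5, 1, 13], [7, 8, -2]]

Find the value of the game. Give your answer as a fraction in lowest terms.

Column s2 is strictly dominated by s1 for Bob (it gives Alice more in every row).
The remaining 2×2 game on (A, B) × (s1, s3) has no saddle point. Let Alice play A with probability p; indifference gives −5p + 7(1−p) = 13p − 2(1−p), so p = 1/3.
Similarly Bob's optimal q on s1 is 5/9, and the value is -5·(5/9) + (13)·(4/9) = 3.

3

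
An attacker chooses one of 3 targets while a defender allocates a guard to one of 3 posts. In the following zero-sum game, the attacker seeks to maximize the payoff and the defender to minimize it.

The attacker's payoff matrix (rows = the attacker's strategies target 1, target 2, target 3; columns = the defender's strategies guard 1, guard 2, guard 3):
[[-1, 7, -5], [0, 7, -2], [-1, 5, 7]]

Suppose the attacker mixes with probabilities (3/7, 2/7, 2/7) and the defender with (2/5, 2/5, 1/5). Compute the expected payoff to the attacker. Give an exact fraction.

Against (2/5, 2/5, 1/5), each row's expected payoff is target 1: 7/5; target 2: 12/5; target 3: 3.
Taking the (3/7, 2/7, 2/7)-weighted average: (3/7)·(7/5) + (2/7)·(12/5) + (2/7)·(3) = 15/7.

15/7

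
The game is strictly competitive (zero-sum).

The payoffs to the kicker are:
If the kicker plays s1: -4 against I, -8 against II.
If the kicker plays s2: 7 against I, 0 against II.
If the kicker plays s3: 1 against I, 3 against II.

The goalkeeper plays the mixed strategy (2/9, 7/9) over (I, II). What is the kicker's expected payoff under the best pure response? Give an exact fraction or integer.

s1: (-4)·(2/9) + (-8)·(7/9) = -64/9.
s2: (7)·(2/9) + (0)·(7/9) = 14/9.
s3: (1)·(2/9) + (3)·(7/9) = 23/9.
The best pure response is s3 with expected payoff 23/9.

23/9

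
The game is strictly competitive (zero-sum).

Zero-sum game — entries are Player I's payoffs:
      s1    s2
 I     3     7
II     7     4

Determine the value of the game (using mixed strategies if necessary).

37/7

Row minima are 3 and 4, so Player I's maximin is 4; column maxima are 7 and 7, so Player II's minimax is 7. These differ, so the equilibrium is in mixed strategies.
Let Player I play I with probability p. Player II is indifferent when 3p + 7(1−p) = 7p + 4(1−p), giving p = 3/7.
Let Player II play s1 with probability q. Player I is indifferent when 3q + 7(1−q) = 7q + 4(1−q), giving q = 3/7.
The value is 3·(3/7) + (7)·(4/7) = 37/7.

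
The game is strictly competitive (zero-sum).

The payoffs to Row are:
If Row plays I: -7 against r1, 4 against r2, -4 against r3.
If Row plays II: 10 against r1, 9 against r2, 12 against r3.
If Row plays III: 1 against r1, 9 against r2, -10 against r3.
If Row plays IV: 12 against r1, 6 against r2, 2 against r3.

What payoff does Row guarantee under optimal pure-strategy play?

9

Row minima: -7, 9, -10, 2 → Row's maximin is 9.
Column maxima: 12, 9, 12 → Column's minimax is 9.
They coincide at (II, r2), so the value is 9.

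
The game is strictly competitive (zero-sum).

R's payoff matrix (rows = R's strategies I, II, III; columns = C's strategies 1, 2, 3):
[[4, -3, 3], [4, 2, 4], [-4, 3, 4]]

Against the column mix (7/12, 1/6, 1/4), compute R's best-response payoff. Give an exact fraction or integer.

I: (4)·(7/12) + (-3)·(1/6) + (3)·(1/4) = 31/12.
II: (4)·(7/12) + (2)·(1/6) + (4)·(1/4) = 11/3.
III: (-4)·(7/12) + (3)·(1/6) + (4)·(1/4) = -5/6.
The best pure response is II with expected payoff 11/3.

11/3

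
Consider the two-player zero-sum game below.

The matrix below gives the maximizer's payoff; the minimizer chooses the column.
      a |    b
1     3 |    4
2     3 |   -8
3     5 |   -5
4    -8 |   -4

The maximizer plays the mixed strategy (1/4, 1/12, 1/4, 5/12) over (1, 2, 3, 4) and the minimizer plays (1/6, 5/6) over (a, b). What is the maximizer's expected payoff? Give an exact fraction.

Against (1/6, 5/6), each row's expected payoff is 1: 23/6; 2: -37/6; 3: -10/3; 4: -14/3.
Taking the (1/4, 1/12, 1/4, 5/12)-weighted average: (1/4)·(23/6) + (1/12)·(-37/6) + (1/4)·(-10/3) + (5/12)·(-14/3) = -7/3.

-7/3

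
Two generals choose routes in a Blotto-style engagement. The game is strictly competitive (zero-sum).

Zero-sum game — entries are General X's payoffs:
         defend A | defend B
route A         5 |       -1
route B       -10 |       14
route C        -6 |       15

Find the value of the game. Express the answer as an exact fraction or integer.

23/9

Row route B is strictly dominated by row route C, so General X never plays it.
The remaining 2×2 game on (route A, route C) × (defend A, defend B) has no saddle point. Let General X play route A with probability p; indifference gives 5p − 6(1−p) = −p + 15(1−p), so p = 7/9.
Similarly General Y's optimal q on defend A is 16/27, and the value is 5·(16/27) + (-1)·(11/27) = 23/9.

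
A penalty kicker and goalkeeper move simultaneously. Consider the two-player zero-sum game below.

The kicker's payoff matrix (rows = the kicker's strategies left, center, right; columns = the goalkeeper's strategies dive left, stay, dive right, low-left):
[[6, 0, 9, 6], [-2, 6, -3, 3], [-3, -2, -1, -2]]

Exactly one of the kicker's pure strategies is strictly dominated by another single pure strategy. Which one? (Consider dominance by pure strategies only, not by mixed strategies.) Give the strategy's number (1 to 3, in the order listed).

Compare right with left: 6 > -3, 0 > -2, 9 > -1, 6 > -2.
So left strictly dominates right for the kicker; right is strictly dominated.

3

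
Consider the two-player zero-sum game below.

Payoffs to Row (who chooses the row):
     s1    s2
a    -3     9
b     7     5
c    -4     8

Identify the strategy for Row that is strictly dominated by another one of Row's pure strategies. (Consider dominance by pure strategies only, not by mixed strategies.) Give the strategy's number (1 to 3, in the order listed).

3

Compare c with a: -3 > -4, 9 > 8.
So a strictly dominates c for Row; c is strictly dominated.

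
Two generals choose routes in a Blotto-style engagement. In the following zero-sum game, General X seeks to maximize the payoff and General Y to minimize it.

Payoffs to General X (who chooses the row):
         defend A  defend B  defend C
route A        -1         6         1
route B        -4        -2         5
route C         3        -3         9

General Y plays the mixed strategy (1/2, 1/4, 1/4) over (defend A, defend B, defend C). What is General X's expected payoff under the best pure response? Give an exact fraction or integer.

3

route A: (-1)·(1/2) + (6)·(1/4) + (1)·(1/4) = 5/4.
route B: (-4)·(1/2) + (-2)·(1/4) + (5)·(1/4) = -5/4.
route C: (3)·(1/2) + (-3)·(1/4) + (9)·(1/4) = 3.
The best pure response is route C with expected payoff 3.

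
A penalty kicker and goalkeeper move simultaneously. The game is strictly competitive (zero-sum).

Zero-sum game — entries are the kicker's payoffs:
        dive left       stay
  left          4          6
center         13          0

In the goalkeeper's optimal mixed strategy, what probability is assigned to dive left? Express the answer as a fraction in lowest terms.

2/5

Row minima are 4 and 0, so the kicker's maximin is 4; column maxima are 13 and 6, so the goalkeeper's minimax is 6. These differ, so the equilibrium is in mixed strategies.
Let the goalkeeper play dive left with probability q. The kicker is indifferent when 4q + 6(1−q) = 13q, giving q = 2/5.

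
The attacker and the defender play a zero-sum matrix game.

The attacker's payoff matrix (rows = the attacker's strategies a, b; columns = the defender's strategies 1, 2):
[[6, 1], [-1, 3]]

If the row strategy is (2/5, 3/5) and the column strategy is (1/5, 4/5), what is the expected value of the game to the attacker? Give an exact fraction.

Against (1/5, 4/5), each row's expected payoff is a: 2; b: 11/5.
Taking the (2/5, 3/5)-weighted average: (2/5)·(2) + (3/5)·(11/5) = 53/25.

53/25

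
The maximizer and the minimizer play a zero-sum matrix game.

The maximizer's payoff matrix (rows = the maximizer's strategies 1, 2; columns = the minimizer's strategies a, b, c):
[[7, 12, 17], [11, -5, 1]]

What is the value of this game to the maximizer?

Column c is strictly dominated by b for the minimizer (it gives the maximizer more in every row).
The remaining 2×2 game on (1, 2) × (a, b) has no saddle point. Let the maximizer play 1 with probability p; indifference gives 7p + 11(1−p) = 12p − 5(1−p), so p = 16/21.
Similarly the minimizer's optimal q on a is 17/21, and the value is 7·(17/21) + (12)·(4/21) = 167/21.

167/21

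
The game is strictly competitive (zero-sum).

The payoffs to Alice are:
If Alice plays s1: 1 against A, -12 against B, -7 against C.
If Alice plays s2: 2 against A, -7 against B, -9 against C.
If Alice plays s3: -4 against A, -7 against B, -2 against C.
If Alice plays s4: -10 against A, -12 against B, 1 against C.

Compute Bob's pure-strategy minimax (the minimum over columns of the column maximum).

The worst case (largest entry) in each column is A: 2, B: -7, C: 1.
The best (smallest) of these is -7.

-7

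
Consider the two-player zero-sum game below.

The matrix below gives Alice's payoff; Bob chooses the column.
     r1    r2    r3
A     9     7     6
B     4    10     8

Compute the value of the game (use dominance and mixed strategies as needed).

48/7

Column r2 is strictly dominated by r3 for Bob (it gives Alice more in every row).
The remaining 2×2 game on (A, B) × (r1, r3) has no saddle point. Let Alice play A with probability p; indifference gives 9p + 4(1−p) = 6p + 8(1−p), so p = 4/7.
Similarly Bob's optimal q on r1 is 2/7, and the value is 9·(2/7) + (6)·(5/7) = 48/7.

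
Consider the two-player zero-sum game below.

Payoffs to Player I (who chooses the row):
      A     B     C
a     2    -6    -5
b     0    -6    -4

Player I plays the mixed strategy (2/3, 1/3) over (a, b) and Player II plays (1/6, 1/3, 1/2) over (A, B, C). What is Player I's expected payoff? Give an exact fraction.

-37/9

Against (1/6, 1/3, 1/2), each row's expected payoff is a: -25/6; b: -4.
Taking the (2/3, 1/3)-weighted average: (2/3)·(-25/6) + (1/3)·(-4) = -37/9.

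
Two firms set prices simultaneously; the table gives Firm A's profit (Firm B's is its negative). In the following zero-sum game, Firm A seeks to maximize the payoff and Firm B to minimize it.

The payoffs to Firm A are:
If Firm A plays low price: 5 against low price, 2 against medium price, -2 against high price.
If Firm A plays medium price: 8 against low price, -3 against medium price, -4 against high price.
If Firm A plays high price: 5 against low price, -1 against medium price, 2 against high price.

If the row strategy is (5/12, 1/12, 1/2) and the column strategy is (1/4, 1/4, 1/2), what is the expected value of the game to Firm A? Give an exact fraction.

Against (1/4, 1/4, 1/2), each row's expected payoff is low price: 3/4; medium price: -3/4; high price: 2.
Taking the (5/12, 1/12, 1/2)-weighted average: (5/12)·(3/4) + (1/12)·(-3/4) + (1/2)·(2) = 5/4.

5/4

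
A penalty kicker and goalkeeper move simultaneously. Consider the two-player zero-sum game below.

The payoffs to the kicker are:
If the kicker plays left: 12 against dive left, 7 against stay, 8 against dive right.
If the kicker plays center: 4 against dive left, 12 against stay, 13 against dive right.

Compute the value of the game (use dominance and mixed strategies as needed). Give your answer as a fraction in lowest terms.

Column dive right is strictly dominated by stay for the goalkeeper (it gives the kicker more in every row).
The remaining 2×2 game on (left, center) × (dive left, stay) has no saddle point. Let the kicker play left with probability p; indifference gives 12p + 4(1−p) = 7p + 12(1−p), so p = 8/13.
Similarly the goalkeeper's optimal q on dive left is 5/13, and the value is 12·(5/13) + (7)·(8/13) = 116/13.

116/13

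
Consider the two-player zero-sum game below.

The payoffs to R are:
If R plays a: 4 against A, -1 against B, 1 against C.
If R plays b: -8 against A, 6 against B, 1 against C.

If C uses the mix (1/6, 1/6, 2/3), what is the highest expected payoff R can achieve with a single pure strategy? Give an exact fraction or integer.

7/6

a: (4)·(1/6) + (-1)·(1/6) + (1)·(2/3) = 7/6.
b: (-8)·(1/6) + (6)·(1/6) + (1)·(2/3) = 1/3.
The best pure response is a with expected payoff 7/6.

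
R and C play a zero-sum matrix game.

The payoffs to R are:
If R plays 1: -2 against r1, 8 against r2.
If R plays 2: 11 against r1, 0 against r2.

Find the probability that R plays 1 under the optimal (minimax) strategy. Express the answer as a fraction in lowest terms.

Row minima are -2 and 0, so R's maximin is 0; column maxima are 11 and 8, so C's minimax is 8. These differ, so the equilibrium is in mixed strategies.
Let R play 1 with probability p. C is indifferent when −2p + 11(1−p) = 8p, giving p = 11/21.

11/21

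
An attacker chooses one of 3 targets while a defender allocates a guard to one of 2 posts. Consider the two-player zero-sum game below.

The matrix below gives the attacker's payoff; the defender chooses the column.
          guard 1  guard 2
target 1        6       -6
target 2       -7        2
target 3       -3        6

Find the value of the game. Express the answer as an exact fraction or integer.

6/7

Row target 2 is strictly dominated by row target 3, so the attacker never plays it.
The remaining 2×2 game on (target 1, target 3) × (guard 1, guard 2) has no saddle point. Let the attacker play target 1 with probability p; indifference gives 6p − 3(1−p) = −6p + 6(1−p), so p = 3/7.
Similarly the defender's optimal q on guard 1 is 4/7, and the value is 6·(4/7) + (-6)·(3/7) = 6/7.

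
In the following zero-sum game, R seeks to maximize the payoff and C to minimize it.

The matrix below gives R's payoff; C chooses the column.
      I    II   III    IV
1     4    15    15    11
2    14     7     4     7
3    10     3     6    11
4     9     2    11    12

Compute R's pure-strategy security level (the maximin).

4

The worst-case payoff for each row is 1: 4, 2: 4, 3: 3, 4: 2.
The best of these is 4.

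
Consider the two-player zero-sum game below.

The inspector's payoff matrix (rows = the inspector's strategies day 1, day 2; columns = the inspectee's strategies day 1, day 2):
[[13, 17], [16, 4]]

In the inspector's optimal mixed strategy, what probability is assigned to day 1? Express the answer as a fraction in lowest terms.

Row minima are 13 and 4, so the inspector's maximin is 13; column maxima are 16 and 17, so the inspectee's minimax is 16. These differ, so the equilibrium is in mixed strategies.
Let the inspector play day 1 with probability p. The inspectee is indifferent when 13p + 16(1−p) = 17p + 4(1−p), giving p = 3/4.

3/4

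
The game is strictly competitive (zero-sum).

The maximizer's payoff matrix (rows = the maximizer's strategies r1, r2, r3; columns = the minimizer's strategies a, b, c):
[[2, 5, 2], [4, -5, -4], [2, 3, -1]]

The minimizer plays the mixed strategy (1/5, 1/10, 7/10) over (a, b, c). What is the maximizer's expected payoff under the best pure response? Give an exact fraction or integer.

r1: (2)·(1/5) + (5)·(1/10) + (2)·(7/10) = 23/10.
r2: (4)·(1/5) + (-5)·(1/10) + (-4)·(7/10) = -5/2.
r3: (2)·(1/5) + (3)·(1/10) + (-1)·(7/10) = 0.
The best pure response is r1 with expected payoff 23/10.

23/10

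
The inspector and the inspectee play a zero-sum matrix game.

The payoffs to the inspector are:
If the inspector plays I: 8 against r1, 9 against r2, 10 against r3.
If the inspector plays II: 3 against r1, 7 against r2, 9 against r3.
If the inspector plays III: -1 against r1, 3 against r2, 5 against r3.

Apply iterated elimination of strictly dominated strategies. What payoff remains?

8

Column r3 is strictly dominated by r1 for the inspectee (8<10, 3<9, -1<5); eliminate r3.
Row II is strictly dominated by row I (8>3, 9>7); eliminate II.
Row III is strictly dominated by row I (8>-1, 9>3); eliminate III.
Column r2 is strictly dominated by r1 for the inspectee (8<9); eliminate r2.
Only (I, r1) remains, with payoff 8.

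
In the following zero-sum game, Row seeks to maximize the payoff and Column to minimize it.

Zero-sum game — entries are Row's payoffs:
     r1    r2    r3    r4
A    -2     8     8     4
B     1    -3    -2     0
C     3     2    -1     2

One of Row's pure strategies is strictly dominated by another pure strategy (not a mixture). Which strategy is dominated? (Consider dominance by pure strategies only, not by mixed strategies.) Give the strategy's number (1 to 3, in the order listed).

2

Compare B with C: 3 > 1, 2 > -3, -1 > -2, 2 > 0.
So C strictly dominates B for Row; B is strictly dominated.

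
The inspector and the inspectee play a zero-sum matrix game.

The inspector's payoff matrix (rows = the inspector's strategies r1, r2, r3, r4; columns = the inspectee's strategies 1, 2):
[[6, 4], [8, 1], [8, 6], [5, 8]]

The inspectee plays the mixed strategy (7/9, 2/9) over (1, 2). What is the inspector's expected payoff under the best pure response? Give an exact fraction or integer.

r1: (6)·(7/9) + (4)·(2/9) = 50/9.
r2: (8)·(7/9) + (1)·(2/9) = 58/9.
r3: (8)·(7/9) + (6)·(2/9) = 68/9.
r4: (5)·(7/9) + (8)·(2/9) = 17/3.
The best pure response is r3 with expected payoff 68/9.

68/9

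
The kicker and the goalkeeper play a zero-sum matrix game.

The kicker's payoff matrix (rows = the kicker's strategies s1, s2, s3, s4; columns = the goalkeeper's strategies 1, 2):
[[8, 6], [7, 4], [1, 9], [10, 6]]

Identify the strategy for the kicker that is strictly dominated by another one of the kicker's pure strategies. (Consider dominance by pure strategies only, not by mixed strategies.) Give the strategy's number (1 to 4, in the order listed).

2

Compare s2 with s1: 8 > 7, 6 > 4.
So s1 strictly dominates s2 for the kicker; s2 is strictly dominated.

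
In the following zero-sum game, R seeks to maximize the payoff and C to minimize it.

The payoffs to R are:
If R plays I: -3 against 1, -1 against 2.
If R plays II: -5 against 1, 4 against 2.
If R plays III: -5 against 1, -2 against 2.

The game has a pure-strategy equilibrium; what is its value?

Row minima: -3, -5, -5 → R's maximin is -3.
Column maxima: -3, 4 → C's minimax is -3.
They coincide at (I, 1), so the value is -3.

-3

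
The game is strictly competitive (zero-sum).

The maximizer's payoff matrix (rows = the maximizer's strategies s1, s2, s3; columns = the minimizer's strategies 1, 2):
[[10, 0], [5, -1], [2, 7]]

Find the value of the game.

14/3

Row s2 is strictly dominated by row s1, so the maximizer never plays it.
The remaining 2×2 game on (s1, s3) × (1, 2) has no saddle point. Let the maximizer play s1 with probability p; indifference gives 10p + 2(1−p) = 7(1−p), so p = 1/3.
Similarly the minimizer's optimal q on 1 is 7/15, and the value is 10·(7/15) + (0)·(8/15) = 14/3.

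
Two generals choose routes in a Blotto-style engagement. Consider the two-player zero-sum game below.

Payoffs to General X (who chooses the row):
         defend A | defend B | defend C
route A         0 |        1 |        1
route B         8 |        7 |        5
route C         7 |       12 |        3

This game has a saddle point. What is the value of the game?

5

Row minima: 0, 5, 3 → General X's maximin is 5.
Column maxima: 8, 12, 5 → General Y's minimax is 5.
They coincide at (route B, defend C), so the value is 5.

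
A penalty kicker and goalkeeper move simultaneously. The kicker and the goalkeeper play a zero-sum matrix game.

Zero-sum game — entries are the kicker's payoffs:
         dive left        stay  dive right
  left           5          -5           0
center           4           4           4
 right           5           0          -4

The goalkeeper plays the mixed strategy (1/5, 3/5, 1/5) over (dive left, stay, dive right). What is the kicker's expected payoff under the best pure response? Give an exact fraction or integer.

4

left: (5)·(1/5) + (-5)·(3/5) + (0)·(1/5) = -2.
center: (4)·(1/5) + (4)·(3/5) + (4)·(1/5) = 4.
right: (5)·(1/5) + (0)·(3/5) + (-4)·(1/5) = 1/5.
The best pure response is center with expected payoff 4.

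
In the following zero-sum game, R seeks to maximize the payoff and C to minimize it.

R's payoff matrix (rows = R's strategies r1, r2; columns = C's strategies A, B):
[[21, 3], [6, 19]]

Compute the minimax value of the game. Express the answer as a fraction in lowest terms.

Row minima are 3 and 6, so R's maximin is 6; column maxima are 21 and 19, so C's minimax is 19. These differ, so the equilibrium is in mixed strategies.
Let R play r1 with probability p. C is indifferent when 21p + 6(1−p) = 3p + 19(1−p), giving p = 13/31.
Let C play A with probability q. R is indifferent when 21q + 3(1−q) = 6q + 19(1−q), giving q = 16/31.
The value is 21·(16/31) + (3)·(15/31) = 381/31.

381/31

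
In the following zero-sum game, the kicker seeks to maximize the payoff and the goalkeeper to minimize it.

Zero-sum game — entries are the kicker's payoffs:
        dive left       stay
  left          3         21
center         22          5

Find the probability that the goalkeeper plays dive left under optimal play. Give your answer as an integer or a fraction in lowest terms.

Row minima are 3 and 5, so the kicker's maximin is 5; column maxima are 22 and 21, so the goalkeeper's minimax is 21. These differ, so the equilibrium is in mixed strategies.
Let the goalkeeper play dive left with probability q. The kicker is indifferent when 3q + 21(1−q) = 22q + 5(1−q), giving q = 16/35.

16/35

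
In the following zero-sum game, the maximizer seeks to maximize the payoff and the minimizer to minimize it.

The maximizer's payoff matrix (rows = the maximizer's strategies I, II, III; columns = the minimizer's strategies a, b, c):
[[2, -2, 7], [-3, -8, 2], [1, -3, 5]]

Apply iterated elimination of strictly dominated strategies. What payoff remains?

-2

Column c is strictly dominated by a for the minimizer (2<7, -3<2, 1<5); eliminate c.
Row III is strictly dominated by row I (2>1, -2>-3); eliminate III.
Row II is strictly dominated by row I (2>-3, -2>-8); eliminate II.
Column a is strictly dominated by b for the minimizer (-2<2); eliminate a.
Only (I, b) remains, with payoff -2.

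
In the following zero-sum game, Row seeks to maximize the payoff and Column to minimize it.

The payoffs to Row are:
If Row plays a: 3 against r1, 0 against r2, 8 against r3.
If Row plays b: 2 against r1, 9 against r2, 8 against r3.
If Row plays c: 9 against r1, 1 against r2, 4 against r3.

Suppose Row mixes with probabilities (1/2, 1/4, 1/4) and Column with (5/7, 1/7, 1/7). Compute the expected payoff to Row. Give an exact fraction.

123/28

Against (5/7, 1/7, 1/7), each row's expected payoff is a: 23/7; b: 27/7; c: 50/7.
Taking the (1/2, 1/4, 1/4)-weighted average: (1/2)·(23/7) + (1/4)·(27/7) + (1/4)·(50/7) = 123/28.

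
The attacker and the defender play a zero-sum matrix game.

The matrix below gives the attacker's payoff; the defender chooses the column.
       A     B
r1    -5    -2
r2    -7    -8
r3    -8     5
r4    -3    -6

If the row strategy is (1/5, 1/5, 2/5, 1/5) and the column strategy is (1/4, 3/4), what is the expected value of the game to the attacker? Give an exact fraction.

-49/20

Against (1/4, 3/4), each row's expected payoff is r1: -11/4; r2: -31/4; r3: 7/4; r4: -21/4.
Taking the (1/5, 1/5, 2/5, 1/5)-weighted average: (1/5)·(-11/4) + (1/5)·(-31/4) + (2/5)·(7/4) + (1/5)·(-21/4) = -49/20.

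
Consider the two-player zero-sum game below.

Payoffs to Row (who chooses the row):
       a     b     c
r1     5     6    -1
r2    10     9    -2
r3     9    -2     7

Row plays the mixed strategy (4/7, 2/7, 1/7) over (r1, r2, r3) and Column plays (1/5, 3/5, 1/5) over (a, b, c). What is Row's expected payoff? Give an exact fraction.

Against (1/5, 3/5, 1/5), each row's expected payoff is r1: 22/5; r2: 7; r3: 2.
Taking the (4/7, 2/7, 1/7)-weighted average: (4/7)·(22/5) + (2/7)·(7) + (1/7)·(2) = 24/5.

24/5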